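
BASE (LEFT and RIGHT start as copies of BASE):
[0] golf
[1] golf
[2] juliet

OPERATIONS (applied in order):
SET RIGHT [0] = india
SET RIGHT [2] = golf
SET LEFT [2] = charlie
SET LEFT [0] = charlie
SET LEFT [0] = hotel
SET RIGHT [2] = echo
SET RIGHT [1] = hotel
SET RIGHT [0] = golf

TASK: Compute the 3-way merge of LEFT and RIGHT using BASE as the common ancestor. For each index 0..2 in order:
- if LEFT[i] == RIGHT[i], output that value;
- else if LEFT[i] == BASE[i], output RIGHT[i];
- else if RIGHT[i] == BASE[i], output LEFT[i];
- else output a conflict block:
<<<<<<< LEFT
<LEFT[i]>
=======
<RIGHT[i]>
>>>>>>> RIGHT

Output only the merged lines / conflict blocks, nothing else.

Answer: hotel
hotel
<<<<<<< LEFT
charlie
=======
echo
>>>>>>> RIGHT

Derivation:
Final LEFT:  [hotel, golf, charlie]
Final RIGHT: [golf, hotel, echo]
i=0: L=hotel, R=golf=BASE -> take LEFT -> hotel
i=1: L=golf=BASE, R=hotel -> take RIGHT -> hotel
i=2: BASE=juliet L=charlie R=echo all differ -> CONFLICT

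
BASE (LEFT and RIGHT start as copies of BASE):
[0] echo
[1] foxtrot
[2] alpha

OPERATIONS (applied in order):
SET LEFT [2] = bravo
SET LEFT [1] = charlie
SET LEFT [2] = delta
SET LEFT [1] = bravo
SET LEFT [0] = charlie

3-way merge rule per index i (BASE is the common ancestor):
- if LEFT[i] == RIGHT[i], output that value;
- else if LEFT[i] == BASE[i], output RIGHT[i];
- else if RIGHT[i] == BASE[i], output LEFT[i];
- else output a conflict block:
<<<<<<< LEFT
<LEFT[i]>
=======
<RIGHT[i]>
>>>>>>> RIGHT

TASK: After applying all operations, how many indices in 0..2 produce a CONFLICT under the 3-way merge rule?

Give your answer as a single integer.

Final LEFT:  [charlie, bravo, delta]
Final RIGHT: [echo, foxtrot, alpha]
i=0: L=charlie, R=echo=BASE -> take LEFT -> charlie
i=1: L=bravo, R=foxtrot=BASE -> take LEFT -> bravo
i=2: L=delta, R=alpha=BASE -> take LEFT -> delta
Conflict count: 0

Answer: 0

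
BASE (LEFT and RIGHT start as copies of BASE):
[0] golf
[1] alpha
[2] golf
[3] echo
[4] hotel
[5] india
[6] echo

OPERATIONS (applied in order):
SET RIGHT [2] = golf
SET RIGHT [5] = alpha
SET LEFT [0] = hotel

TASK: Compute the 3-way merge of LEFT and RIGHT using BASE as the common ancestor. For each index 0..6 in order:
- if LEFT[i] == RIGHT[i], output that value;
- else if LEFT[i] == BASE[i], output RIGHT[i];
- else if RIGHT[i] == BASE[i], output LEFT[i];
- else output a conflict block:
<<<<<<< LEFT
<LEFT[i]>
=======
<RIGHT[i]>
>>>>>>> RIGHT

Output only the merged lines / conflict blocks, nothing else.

Answer: hotel
alpha
golf
echo
hotel
alpha
echo

Derivation:
Final LEFT:  [hotel, alpha, golf, echo, hotel, india, echo]
Final RIGHT: [golf, alpha, golf, echo, hotel, alpha, echo]
i=0: L=hotel, R=golf=BASE -> take LEFT -> hotel
i=1: L=alpha R=alpha -> agree -> alpha
i=2: L=golf R=golf -> agree -> golf
i=3: L=echo R=echo -> agree -> echo
i=4: L=hotel R=hotel -> agree -> hotel
i=5: L=india=BASE, R=alpha -> take RIGHT -> alpha
i=6: L=echo R=echo -> agree -> echo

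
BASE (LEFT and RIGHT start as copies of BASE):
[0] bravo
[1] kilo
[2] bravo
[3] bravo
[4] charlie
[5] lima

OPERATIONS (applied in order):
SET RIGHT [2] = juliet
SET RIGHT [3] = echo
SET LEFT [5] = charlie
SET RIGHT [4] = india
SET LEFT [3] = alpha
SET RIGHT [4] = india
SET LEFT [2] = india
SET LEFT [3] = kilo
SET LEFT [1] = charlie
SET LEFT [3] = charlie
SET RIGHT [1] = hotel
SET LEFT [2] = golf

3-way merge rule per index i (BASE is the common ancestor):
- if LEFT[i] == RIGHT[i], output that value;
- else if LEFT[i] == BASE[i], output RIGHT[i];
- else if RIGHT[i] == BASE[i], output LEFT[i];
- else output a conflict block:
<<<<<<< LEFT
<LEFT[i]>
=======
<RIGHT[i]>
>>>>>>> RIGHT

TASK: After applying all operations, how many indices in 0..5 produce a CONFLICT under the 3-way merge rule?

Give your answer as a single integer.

Answer: 3

Derivation:
Final LEFT:  [bravo, charlie, golf, charlie, charlie, charlie]
Final RIGHT: [bravo, hotel, juliet, echo, india, lima]
i=0: L=bravo R=bravo -> agree -> bravo
i=1: BASE=kilo L=charlie R=hotel all differ -> CONFLICT
i=2: BASE=bravo L=golf R=juliet all differ -> CONFLICT
i=3: BASE=bravo L=charlie R=echo all differ -> CONFLICT
i=4: L=charlie=BASE, R=india -> take RIGHT -> india
i=5: L=charlie, R=lima=BASE -> take LEFT -> charlie
Conflict count: 3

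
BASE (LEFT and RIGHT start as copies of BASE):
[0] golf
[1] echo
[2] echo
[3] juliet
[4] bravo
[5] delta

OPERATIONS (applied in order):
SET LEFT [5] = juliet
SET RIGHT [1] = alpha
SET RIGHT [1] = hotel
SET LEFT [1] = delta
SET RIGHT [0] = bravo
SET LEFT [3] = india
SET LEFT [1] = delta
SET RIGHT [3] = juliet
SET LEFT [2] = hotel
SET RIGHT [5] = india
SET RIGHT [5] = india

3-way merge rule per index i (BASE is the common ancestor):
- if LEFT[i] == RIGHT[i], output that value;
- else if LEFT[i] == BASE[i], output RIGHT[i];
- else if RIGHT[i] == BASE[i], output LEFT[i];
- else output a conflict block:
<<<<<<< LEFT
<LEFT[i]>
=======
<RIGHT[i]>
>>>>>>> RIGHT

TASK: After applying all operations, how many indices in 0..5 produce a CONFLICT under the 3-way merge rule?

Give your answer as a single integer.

Final LEFT:  [golf, delta, hotel, india, bravo, juliet]
Final RIGHT: [bravo, hotel, echo, juliet, bravo, india]
i=0: L=golf=BASE, R=bravo -> take RIGHT -> bravo
i=1: BASE=echo L=delta R=hotel all differ -> CONFLICT
i=2: L=hotel, R=echo=BASE -> take LEFT -> hotel
i=3: L=india, R=juliet=BASE -> take LEFT -> india
i=4: L=bravo R=bravo -> agree -> bravo
i=5: BASE=delta L=juliet R=india all differ -> CONFLICT
Conflict count: 2

Answer: 2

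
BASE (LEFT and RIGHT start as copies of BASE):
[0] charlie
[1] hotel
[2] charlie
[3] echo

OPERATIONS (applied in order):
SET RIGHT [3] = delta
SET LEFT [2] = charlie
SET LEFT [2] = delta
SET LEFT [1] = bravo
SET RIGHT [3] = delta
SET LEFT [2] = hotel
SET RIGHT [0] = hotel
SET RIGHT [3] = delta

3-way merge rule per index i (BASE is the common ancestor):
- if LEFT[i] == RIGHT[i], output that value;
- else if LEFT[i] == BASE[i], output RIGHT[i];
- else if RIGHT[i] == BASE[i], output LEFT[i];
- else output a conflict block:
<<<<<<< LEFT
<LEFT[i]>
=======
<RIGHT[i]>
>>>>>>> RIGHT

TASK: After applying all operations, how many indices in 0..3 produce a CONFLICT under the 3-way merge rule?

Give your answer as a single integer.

Answer: 0

Derivation:
Final LEFT:  [charlie, bravo, hotel, echo]
Final RIGHT: [hotel, hotel, charlie, delta]
i=0: L=charlie=BASE, R=hotel -> take RIGHT -> hotel
i=1: L=bravo, R=hotel=BASE -> take LEFT -> bravo
i=2: L=hotel, R=charlie=BASE -> take LEFT -> hotel
i=3: L=echo=BASE, R=delta -> take RIGHT -> delta
Conflict count: 0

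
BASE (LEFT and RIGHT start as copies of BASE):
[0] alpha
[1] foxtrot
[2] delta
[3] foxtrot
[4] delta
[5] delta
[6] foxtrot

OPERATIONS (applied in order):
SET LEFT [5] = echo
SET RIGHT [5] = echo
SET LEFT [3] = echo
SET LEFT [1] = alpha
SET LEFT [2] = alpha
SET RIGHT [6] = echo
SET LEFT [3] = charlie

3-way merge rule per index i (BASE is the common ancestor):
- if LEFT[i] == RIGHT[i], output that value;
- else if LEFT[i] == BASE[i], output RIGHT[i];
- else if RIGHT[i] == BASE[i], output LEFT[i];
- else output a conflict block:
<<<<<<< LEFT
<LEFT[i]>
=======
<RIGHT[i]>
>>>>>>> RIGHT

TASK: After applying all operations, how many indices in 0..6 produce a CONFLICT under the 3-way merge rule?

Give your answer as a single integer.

Final LEFT:  [alpha, alpha, alpha, charlie, delta, echo, foxtrot]
Final RIGHT: [alpha, foxtrot, delta, foxtrot, delta, echo, echo]
i=0: L=alpha R=alpha -> agree -> alpha
i=1: L=alpha, R=foxtrot=BASE -> take LEFT -> alpha
i=2: L=alpha, R=delta=BASE -> take LEFT -> alpha
i=3: L=charlie, R=foxtrot=BASE -> take LEFT -> charlie
i=4: L=delta R=delta -> agree -> delta
i=5: L=echo R=echo -> agree -> echo
i=6: L=foxtrot=BASE, R=echo -> take RIGHT -> echo
Conflict count: 0

Answer: 0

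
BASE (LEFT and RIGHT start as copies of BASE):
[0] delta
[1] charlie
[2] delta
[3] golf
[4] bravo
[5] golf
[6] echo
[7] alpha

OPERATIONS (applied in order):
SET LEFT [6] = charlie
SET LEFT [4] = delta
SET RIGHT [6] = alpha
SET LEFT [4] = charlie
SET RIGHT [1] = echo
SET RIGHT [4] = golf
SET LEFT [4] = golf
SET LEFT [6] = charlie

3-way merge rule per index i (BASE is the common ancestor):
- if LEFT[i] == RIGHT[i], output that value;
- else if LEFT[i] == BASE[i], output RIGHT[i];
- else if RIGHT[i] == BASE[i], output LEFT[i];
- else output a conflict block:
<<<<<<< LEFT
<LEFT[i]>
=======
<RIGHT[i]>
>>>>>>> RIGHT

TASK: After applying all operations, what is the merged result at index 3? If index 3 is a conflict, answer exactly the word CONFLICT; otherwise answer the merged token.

Answer: golf

Derivation:
Final LEFT:  [delta, charlie, delta, golf, golf, golf, charlie, alpha]
Final RIGHT: [delta, echo, delta, golf, golf, golf, alpha, alpha]
i=0: L=delta R=delta -> agree -> delta
i=1: L=charlie=BASE, R=echo -> take RIGHT -> echo
i=2: L=delta R=delta -> agree -> delta
i=3: L=golf R=golf -> agree -> golf
i=4: L=golf R=golf -> agree -> golf
i=5: L=golf R=golf -> agree -> golf
i=6: BASE=echo L=charlie R=alpha all differ -> CONFLICT
i=7: L=alpha R=alpha -> agree -> alpha
Index 3 -> golf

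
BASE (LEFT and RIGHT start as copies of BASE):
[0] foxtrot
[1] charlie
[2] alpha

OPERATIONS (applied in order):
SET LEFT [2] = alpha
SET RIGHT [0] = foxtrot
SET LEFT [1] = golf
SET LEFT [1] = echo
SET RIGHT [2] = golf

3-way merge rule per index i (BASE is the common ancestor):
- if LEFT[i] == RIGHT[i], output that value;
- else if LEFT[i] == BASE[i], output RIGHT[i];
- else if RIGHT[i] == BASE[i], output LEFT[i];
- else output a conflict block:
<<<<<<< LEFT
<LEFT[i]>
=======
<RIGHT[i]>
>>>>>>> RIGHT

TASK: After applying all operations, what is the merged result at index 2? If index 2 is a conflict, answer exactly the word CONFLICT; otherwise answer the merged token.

Answer: golf

Derivation:
Final LEFT:  [foxtrot, echo, alpha]
Final RIGHT: [foxtrot, charlie, golf]
i=0: L=foxtrot R=foxtrot -> agree -> foxtrot
i=1: L=echo, R=charlie=BASE -> take LEFT -> echo
i=2: L=alpha=BASE, R=golf -> take RIGHT -> golf
Index 2 -> golf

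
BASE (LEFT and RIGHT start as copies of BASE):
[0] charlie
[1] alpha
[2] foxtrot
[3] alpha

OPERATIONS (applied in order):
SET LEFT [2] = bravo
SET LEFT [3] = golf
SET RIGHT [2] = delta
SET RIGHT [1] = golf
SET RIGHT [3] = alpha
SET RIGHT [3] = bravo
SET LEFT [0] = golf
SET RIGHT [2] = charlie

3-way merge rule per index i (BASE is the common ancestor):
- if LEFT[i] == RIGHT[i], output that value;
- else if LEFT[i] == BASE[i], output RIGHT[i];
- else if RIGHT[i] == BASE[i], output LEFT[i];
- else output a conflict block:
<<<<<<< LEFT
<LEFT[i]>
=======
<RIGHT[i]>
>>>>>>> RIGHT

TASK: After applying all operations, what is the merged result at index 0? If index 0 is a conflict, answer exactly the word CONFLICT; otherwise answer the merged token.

Final LEFT:  [golf, alpha, bravo, golf]
Final RIGHT: [charlie, golf, charlie, bravo]
i=0: L=golf, R=charlie=BASE -> take LEFT -> golf
i=1: L=alpha=BASE, R=golf -> take RIGHT -> golf
i=2: BASE=foxtrot L=bravo R=charlie all differ -> CONFLICT
i=3: BASE=alpha L=golf R=bravo all differ -> CONFLICT
Index 0 -> golf

Answer: golf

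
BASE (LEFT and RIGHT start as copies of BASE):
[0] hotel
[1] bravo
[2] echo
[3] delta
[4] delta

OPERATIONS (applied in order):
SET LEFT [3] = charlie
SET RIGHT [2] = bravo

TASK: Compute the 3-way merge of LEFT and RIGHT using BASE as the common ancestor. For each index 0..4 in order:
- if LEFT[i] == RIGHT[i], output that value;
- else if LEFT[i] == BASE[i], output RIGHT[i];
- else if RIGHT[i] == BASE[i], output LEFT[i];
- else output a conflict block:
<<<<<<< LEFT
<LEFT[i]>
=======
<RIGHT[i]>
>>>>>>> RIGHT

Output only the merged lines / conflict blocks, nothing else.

Final LEFT:  [hotel, bravo, echo, charlie, delta]
Final RIGHT: [hotel, bravo, bravo, delta, delta]
i=0: L=hotel R=hotel -> agree -> hotel
i=1: L=bravo R=bravo -> agree -> bravo
i=2: L=echo=BASE, R=bravo -> take RIGHT -> bravo
i=3: L=charlie, R=delta=BASE -> take LEFT -> charlie
i=4: L=delta R=delta -> agree -> delta

Answer: hotel
bravo
bravo
charlie
delta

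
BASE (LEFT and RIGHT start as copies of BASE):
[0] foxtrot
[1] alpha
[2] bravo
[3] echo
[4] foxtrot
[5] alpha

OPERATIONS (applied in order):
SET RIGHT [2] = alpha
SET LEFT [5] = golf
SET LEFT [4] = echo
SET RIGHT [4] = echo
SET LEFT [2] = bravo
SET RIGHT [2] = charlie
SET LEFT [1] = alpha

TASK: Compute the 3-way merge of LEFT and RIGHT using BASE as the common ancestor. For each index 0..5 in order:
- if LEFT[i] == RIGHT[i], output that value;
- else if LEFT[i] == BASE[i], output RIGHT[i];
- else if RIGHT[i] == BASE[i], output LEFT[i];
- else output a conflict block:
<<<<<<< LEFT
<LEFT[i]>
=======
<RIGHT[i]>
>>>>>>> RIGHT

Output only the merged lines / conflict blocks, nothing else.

Final LEFT:  [foxtrot, alpha, bravo, echo, echo, golf]
Final RIGHT: [foxtrot, alpha, charlie, echo, echo, alpha]
i=0: L=foxtrot R=foxtrot -> agree -> foxtrot
i=1: L=alpha R=alpha -> agree -> alpha
i=2: L=bravo=BASE, R=charlie -> take RIGHT -> charlie
i=3: L=echo R=echo -> agree -> echo
i=4: L=echo R=echo -> agree -> echo
i=5: L=golf, R=alpha=BASE -> take LEFT -> golf

Answer: foxtrot
alpha
charlie
echo
echo
golf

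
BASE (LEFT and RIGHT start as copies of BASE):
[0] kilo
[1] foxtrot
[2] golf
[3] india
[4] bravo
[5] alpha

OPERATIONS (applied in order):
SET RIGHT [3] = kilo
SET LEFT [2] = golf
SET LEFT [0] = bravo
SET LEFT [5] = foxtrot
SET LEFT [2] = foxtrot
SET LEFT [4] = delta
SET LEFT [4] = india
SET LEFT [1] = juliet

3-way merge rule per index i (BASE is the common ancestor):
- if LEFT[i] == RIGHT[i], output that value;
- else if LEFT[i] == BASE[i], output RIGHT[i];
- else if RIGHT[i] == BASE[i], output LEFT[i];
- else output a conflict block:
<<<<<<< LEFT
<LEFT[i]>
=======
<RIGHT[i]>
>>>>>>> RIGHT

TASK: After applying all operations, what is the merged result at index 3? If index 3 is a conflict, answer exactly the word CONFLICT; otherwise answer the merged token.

Answer: kilo

Derivation:
Final LEFT:  [bravo, juliet, foxtrot, india, india, foxtrot]
Final RIGHT: [kilo, foxtrot, golf, kilo, bravo, alpha]
i=0: L=bravo, R=kilo=BASE -> take LEFT -> bravo
i=1: L=juliet, R=foxtrot=BASE -> take LEFT -> juliet
i=2: L=foxtrot, R=golf=BASE -> take LEFT -> foxtrot
i=3: L=india=BASE, R=kilo -> take RIGHT -> kilo
i=4: L=india, R=bravo=BASE -> take LEFT -> india
i=5: L=foxtrot, R=alpha=BASE -> take LEFT -> foxtrot
Index 3 -> kilo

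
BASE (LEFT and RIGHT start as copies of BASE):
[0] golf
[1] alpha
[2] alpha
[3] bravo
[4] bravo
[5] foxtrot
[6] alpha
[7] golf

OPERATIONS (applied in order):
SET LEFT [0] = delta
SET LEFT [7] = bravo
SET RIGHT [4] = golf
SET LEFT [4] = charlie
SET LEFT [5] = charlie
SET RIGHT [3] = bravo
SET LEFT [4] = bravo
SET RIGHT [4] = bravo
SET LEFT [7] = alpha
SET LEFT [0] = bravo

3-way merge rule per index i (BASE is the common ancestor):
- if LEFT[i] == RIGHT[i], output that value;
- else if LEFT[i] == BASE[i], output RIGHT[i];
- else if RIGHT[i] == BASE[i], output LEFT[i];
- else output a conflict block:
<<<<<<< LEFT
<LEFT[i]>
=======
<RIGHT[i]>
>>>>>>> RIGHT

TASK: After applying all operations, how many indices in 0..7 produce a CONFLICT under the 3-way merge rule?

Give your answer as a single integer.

Final LEFT:  [bravo, alpha, alpha, bravo, bravo, charlie, alpha, alpha]
Final RIGHT: [golf, alpha, alpha, bravo, bravo, foxtrot, alpha, golf]
i=0: L=bravo, R=golf=BASE -> take LEFT -> bravo
i=1: L=alpha R=alpha -> agree -> alpha
i=2: L=alpha R=alpha -> agree -> alpha
i=3: L=bravo R=bravo -> agree -> bravo
i=4: L=bravo R=bravo -> agree -> bravo
i=5: L=charlie, R=foxtrot=BASE -> take LEFT -> charlie
i=6: L=alpha R=alpha -> agree -> alpha
i=7: L=alpha, R=golf=BASE -> take LEFT -> alpha
Conflict count: 0

Answer: 0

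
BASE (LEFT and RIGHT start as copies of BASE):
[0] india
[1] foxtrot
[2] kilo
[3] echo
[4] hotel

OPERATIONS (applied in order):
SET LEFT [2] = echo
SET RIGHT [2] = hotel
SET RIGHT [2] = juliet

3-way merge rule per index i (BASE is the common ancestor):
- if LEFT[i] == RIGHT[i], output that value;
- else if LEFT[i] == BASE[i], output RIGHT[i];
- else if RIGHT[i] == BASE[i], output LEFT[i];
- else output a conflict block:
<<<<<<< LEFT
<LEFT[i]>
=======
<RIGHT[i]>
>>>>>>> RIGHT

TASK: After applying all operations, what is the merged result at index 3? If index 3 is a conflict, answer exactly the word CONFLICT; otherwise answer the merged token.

Final LEFT:  [india, foxtrot, echo, echo, hotel]
Final RIGHT: [india, foxtrot, juliet, echo, hotel]
i=0: L=india R=india -> agree -> india
i=1: L=foxtrot R=foxtrot -> agree -> foxtrot
i=2: BASE=kilo L=echo R=juliet all differ -> CONFLICT
i=3: L=echo R=echo -> agree -> echo
i=4: L=hotel R=hotel -> agree -> hotel
Index 3 -> echo

Answer: echo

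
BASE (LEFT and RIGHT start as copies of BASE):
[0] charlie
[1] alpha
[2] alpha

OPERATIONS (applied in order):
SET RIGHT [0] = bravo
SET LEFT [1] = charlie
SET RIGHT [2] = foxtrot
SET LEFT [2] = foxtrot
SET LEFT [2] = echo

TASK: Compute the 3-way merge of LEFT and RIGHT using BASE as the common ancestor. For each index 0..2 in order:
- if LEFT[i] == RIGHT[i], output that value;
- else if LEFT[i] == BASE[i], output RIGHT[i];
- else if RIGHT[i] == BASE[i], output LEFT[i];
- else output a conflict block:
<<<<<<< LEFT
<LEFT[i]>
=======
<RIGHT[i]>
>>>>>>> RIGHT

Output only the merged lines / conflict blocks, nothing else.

Answer: bravo
charlie
<<<<<<< LEFT
echo
=======
foxtrot
>>>>>>> RIGHT

Derivation:
Final LEFT:  [charlie, charlie, echo]
Final RIGHT: [bravo, alpha, foxtrot]
i=0: L=charlie=BASE, R=bravo -> take RIGHT -> bravo
i=1: L=charlie, R=alpha=BASE -> take LEFT -> charlie
i=2: BASE=alpha L=echo R=foxtrot all differ -> CONFLICT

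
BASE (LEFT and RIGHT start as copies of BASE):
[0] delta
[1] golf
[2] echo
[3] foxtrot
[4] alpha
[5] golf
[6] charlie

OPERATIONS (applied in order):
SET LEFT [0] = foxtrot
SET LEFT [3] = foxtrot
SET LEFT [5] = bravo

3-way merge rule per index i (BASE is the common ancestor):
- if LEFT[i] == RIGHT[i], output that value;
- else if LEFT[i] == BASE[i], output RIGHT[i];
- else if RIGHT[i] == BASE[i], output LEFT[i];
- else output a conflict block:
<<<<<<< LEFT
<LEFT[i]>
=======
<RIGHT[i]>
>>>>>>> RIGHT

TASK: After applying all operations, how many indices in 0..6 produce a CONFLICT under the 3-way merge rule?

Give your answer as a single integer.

Answer: 0

Derivation:
Final LEFT:  [foxtrot, golf, echo, foxtrot, alpha, bravo, charlie]
Final RIGHT: [delta, golf, echo, foxtrot, alpha, golf, charlie]
i=0: L=foxtrot, R=delta=BASE -> take LEFT -> foxtrot
i=1: L=golf R=golf -> agree -> golf
i=2: L=echo R=echo -> agree -> echo
i=3: L=foxtrot R=foxtrot -> agree -> foxtrot
i=4: L=alpha R=alpha -> agree -> alpha
i=5: L=bravo, R=golf=BASE -> take LEFT -> bravo
i=6: L=charlie R=charlie -> agree -> charlie
Conflict count: 0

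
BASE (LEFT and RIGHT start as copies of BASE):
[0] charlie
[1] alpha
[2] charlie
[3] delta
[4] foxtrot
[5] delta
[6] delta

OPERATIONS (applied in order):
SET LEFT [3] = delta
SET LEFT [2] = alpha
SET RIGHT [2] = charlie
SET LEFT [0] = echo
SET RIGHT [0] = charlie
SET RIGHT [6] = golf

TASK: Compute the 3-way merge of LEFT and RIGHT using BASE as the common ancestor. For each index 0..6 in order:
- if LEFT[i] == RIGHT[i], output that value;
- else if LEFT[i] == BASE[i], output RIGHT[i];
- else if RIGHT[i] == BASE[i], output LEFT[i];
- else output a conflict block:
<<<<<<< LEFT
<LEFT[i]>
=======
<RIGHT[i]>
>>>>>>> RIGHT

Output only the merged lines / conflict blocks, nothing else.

Final LEFT:  [echo, alpha, alpha, delta, foxtrot, delta, delta]
Final RIGHT: [charlie, alpha, charlie, delta, foxtrot, delta, golf]
i=0: L=echo, R=charlie=BASE -> take LEFT -> echo
i=1: L=alpha R=alpha -> agree -> alpha
i=2: L=alpha, R=charlie=BASE -> take LEFT -> alpha
i=3: L=delta R=delta -> agree -> delta
i=4: L=foxtrot R=foxtrot -> agree -> foxtrot
i=5: L=delta R=delta -> agree -> delta
i=6: L=delta=BASE, R=golf -> take RIGHT -> golf

Answer: echo
alpha
alpha
delta
foxtrot
delta
golf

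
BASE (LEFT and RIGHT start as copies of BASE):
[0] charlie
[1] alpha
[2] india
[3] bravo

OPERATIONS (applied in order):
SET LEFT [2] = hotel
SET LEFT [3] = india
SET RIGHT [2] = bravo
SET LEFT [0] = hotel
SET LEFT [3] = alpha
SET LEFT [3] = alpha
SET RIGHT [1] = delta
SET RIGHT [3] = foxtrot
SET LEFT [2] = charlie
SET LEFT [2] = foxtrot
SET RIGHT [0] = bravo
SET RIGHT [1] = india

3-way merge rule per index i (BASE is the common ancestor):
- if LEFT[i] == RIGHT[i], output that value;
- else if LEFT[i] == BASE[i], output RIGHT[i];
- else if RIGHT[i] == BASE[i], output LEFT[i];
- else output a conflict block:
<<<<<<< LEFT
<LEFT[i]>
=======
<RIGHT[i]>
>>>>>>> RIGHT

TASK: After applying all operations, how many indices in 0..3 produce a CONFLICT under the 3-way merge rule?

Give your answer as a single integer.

Final LEFT:  [hotel, alpha, foxtrot, alpha]
Final RIGHT: [bravo, india, bravo, foxtrot]
i=0: BASE=charlie L=hotel R=bravo all differ -> CONFLICT
i=1: L=alpha=BASE, R=india -> take RIGHT -> india
i=2: BASE=india L=foxtrot R=bravo all differ -> CONFLICT
i=3: BASE=bravo L=alpha R=foxtrot all differ -> CONFLICT
Conflict count: 3

Answer: 3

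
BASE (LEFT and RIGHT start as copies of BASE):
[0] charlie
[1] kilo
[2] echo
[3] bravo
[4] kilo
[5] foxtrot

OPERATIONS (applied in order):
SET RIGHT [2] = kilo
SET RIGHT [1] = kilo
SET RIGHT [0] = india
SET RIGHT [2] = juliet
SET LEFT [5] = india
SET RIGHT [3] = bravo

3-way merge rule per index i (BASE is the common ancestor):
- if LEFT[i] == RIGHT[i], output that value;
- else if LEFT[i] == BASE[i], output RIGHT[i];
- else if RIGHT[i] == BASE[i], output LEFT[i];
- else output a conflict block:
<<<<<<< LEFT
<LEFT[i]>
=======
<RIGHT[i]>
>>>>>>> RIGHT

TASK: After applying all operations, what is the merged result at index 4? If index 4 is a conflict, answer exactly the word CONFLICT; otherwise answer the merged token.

Answer: kilo

Derivation:
Final LEFT:  [charlie, kilo, echo, bravo, kilo, india]
Final RIGHT: [india, kilo, juliet, bravo, kilo, foxtrot]
i=0: L=charlie=BASE, R=india -> take RIGHT -> india
i=1: L=kilo R=kilo -> agree -> kilo
i=2: L=echo=BASE, R=juliet -> take RIGHT -> juliet
i=3: L=bravo R=bravo -> agree -> bravo
i=4: L=kilo R=kilo -> agree -> kilo
i=5: L=india, R=foxtrot=BASE -> take LEFT -> india
Index 4 -> kilo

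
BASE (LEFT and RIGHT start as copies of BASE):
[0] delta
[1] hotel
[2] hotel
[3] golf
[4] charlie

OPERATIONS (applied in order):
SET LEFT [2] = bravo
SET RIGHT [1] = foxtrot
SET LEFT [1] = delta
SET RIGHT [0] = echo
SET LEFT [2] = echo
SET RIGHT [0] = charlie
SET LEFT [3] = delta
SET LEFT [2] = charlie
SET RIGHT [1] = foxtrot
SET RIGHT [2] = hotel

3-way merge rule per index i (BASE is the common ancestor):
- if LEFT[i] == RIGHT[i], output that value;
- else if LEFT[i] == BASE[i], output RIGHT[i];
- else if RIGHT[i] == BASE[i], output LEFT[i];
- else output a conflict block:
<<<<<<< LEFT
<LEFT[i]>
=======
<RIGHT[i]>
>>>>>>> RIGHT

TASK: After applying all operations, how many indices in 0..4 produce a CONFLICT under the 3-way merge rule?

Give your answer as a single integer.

Final LEFT:  [delta, delta, charlie, delta, charlie]
Final RIGHT: [charlie, foxtrot, hotel, golf, charlie]
i=0: L=delta=BASE, R=charlie -> take RIGHT -> charlie
i=1: BASE=hotel L=delta R=foxtrot all differ -> CONFLICT
i=2: L=charlie, R=hotel=BASE -> take LEFT -> charlie
i=3: L=delta, R=golf=BASE -> take LEFT -> delta
i=4: L=charlie R=charlie -> agree -> charlie
Conflict count: 1

Answer: 1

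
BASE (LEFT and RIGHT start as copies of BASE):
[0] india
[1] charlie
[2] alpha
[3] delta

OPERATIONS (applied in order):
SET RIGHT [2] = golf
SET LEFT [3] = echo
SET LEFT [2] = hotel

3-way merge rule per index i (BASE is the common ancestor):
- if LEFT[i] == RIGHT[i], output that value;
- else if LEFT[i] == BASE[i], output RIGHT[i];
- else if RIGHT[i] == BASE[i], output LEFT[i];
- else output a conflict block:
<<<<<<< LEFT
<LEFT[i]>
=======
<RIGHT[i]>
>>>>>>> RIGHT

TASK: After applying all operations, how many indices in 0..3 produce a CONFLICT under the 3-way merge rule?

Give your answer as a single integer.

Final LEFT:  [india, charlie, hotel, echo]
Final RIGHT: [india, charlie, golf, delta]
i=0: L=india R=india -> agree -> india
i=1: L=charlie R=charlie -> agree -> charlie
i=2: BASE=alpha L=hotel R=golf all differ -> CONFLICT
i=3: L=echo, R=delta=BASE -> take LEFT -> echo
Conflict count: 1

Answer: 1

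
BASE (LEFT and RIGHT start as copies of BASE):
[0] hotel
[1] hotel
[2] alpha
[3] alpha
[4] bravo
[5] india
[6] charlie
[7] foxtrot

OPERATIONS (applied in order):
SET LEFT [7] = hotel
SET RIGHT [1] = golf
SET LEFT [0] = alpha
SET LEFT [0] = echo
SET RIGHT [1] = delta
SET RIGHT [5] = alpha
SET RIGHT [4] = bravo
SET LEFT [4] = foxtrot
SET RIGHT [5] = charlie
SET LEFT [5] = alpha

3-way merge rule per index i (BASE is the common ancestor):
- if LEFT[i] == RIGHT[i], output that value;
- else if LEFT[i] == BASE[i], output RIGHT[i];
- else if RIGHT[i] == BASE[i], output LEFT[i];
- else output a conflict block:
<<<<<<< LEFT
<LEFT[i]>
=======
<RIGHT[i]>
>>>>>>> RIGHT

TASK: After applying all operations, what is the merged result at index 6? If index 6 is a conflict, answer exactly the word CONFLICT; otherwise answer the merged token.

Answer: charlie

Derivation:
Final LEFT:  [echo, hotel, alpha, alpha, foxtrot, alpha, charlie, hotel]
Final RIGHT: [hotel, delta, alpha, alpha, bravo, charlie, charlie, foxtrot]
i=0: L=echo, R=hotel=BASE -> take LEFT -> echo
i=1: L=hotel=BASE, R=delta -> take RIGHT -> delta
i=2: L=alpha R=alpha -> agree -> alpha
i=3: L=alpha R=alpha -> agree -> alpha
i=4: L=foxtrot, R=bravo=BASE -> take LEFT -> foxtrot
i=5: BASE=india L=alpha R=charlie all differ -> CONFLICT
i=6: L=charlie R=charlie -> agree -> charlie
i=7: L=hotel, R=foxtrot=BASE -> take LEFT -> hotel
Index 6 -> charlie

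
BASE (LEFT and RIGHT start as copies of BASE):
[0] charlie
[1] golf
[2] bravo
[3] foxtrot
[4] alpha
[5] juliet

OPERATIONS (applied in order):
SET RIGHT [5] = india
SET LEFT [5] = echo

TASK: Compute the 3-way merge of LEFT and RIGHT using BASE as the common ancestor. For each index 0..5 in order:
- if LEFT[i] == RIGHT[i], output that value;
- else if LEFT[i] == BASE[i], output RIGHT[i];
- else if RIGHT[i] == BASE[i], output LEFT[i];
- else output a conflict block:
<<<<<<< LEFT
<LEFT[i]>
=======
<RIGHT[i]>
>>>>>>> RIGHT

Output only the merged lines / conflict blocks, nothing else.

Final LEFT:  [charlie, golf, bravo, foxtrot, alpha, echo]
Final RIGHT: [charlie, golf, bravo, foxtrot, alpha, india]
i=0: L=charlie R=charlie -> agree -> charlie
i=1: L=golf R=golf -> agree -> golf
i=2: L=bravo R=bravo -> agree -> bravo
i=3: L=foxtrot R=foxtrot -> agree -> foxtrot
i=4: L=alpha R=alpha -> agree -> alpha
i=5: BASE=juliet L=echo R=india all differ -> CONFLICT

Answer: charlie
golf
bravo
foxtrot
alpha
<<<<<<< LEFT
echo
=======
india
>>>>>>> RIGHT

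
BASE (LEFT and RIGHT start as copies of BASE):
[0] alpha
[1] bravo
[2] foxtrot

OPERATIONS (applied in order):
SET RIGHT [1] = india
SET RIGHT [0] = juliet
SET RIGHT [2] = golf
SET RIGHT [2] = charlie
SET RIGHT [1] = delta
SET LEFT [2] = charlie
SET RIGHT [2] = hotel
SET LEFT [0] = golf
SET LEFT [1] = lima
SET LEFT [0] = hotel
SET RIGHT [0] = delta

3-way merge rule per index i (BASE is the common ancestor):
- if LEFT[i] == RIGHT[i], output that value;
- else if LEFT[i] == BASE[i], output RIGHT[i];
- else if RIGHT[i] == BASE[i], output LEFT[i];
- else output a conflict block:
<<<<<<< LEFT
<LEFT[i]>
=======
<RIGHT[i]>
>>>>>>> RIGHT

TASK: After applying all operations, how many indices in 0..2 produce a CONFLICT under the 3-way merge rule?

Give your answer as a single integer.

Answer: 3

Derivation:
Final LEFT:  [hotel, lima, charlie]
Final RIGHT: [delta, delta, hotel]
i=0: BASE=alpha L=hotel R=delta all differ -> CONFLICT
i=1: BASE=bravo L=lima R=delta all differ -> CONFLICT
i=2: BASE=foxtrot L=charlie R=hotel all differ -> CONFLICT
Conflict count: 3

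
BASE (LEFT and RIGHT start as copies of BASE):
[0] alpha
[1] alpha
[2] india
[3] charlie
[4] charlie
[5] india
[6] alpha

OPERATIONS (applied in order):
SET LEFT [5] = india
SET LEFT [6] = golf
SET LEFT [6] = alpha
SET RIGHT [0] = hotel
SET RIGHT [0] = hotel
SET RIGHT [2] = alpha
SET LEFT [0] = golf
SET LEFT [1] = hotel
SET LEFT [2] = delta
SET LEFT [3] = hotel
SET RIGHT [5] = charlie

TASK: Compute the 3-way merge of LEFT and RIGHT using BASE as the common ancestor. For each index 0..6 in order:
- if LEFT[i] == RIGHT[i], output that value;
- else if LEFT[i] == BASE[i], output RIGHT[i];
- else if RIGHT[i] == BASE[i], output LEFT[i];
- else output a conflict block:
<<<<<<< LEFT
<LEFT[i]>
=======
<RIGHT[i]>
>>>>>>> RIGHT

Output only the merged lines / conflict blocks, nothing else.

Answer: <<<<<<< LEFT
golf
=======
hotel
>>>>>>> RIGHT
hotel
<<<<<<< LEFT
delta
=======
alpha
>>>>>>> RIGHT
hotel
charlie
charlie
alpha

Derivation:
Final LEFT:  [golf, hotel, delta, hotel, charlie, india, alpha]
Final RIGHT: [hotel, alpha, alpha, charlie, charlie, charlie, alpha]
i=0: BASE=alpha L=golf R=hotel all differ -> CONFLICT
i=1: L=hotel, R=alpha=BASE -> take LEFT -> hotel
i=2: BASE=india L=delta R=alpha all differ -> CONFLICT
i=3: L=hotel, R=charlie=BASE -> take LEFT -> hotel
i=4: L=charlie R=charlie -> agree -> charlie
i=5: L=india=BASE, R=charlie -> take RIGHT -> charlie
i=6: L=alpha R=alpha -> agree -> alpha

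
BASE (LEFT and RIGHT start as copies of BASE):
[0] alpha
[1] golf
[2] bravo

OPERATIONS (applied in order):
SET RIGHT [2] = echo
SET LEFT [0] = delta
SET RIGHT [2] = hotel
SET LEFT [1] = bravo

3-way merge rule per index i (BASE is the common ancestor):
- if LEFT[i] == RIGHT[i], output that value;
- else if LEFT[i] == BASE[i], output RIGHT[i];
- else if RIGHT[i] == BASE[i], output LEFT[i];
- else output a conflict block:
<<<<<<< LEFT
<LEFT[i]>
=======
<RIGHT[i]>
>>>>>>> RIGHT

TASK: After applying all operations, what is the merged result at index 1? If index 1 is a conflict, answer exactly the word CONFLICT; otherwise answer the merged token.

Answer: bravo

Derivation:
Final LEFT:  [delta, bravo, bravo]
Final RIGHT: [alpha, golf, hotel]
i=0: L=delta, R=alpha=BASE -> take LEFT -> delta
i=1: L=bravo, R=golf=BASE -> take LEFT -> bravo
i=2: L=bravo=BASE, R=hotel -> take RIGHT -> hotel
Index 1 -> bravo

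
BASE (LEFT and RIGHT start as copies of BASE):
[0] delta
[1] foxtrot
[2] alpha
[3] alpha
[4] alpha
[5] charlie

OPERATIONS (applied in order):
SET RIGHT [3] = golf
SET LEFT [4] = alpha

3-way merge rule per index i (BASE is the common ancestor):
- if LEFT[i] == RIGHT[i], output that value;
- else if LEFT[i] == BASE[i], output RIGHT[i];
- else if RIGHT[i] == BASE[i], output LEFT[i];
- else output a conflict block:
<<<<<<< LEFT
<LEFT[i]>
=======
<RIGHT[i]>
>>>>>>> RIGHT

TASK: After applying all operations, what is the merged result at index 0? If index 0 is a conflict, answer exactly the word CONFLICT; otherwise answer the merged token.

Answer: delta

Derivation:
Final LEFT:  [delta, foxtrot, alpha, alpha, alpha, charlie]
Final RIGHT: [delta, foxtrot, alpha, golf, alpha, charlie]
i=0: L=delta R=delta -> agree -> delta
i=1: L=foxtrot R=foxtrot -> agree -> foxtrot
i=2: L=alpha R=alpha -> agree -> alpha
i=3: L=alpha=BASE, R=golf -> take RIGHT -> golf
i=4: L=alpha R=alpha -> agree -> alpha
i=5: L=charlie R=charlie -> agree -> charlie
Index 0 -> delta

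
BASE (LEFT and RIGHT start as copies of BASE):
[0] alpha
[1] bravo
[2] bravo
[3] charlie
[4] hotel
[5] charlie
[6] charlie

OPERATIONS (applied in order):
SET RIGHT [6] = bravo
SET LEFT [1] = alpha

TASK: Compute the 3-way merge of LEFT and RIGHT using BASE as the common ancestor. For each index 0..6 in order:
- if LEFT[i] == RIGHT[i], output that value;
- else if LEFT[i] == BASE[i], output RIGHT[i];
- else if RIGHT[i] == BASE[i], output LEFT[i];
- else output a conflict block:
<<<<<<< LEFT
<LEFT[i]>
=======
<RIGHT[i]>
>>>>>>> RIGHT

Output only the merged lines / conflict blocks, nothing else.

Answer: alpha
alpha
bravo
charlie
hotel
charlie
bravo

Derivation:
Final LEFT:  [alpha, alpha, bravo, charlie, hotel, charlie, charlie]
Final RIGHT: [alpha, bravo, bravo, charlie, hotel, charlie, bravo]
i=0: L=alpha R=alpha -> agree -> alpha
i=1: L=alpha, R=bravo=BASE -> take LEFT -> alpha
i=2: L=bravo R=bravo -> agree -> bravo
i=3: L=charlie R=charlie -> agree -> charlie
i=4: L=hotel R=hotel -> agree -> hotel
i=5: L=charlie R=charlie -> agree -> charlie
i=6: L=charlie=BASE, R=bravo -> take RIGHT -> bravo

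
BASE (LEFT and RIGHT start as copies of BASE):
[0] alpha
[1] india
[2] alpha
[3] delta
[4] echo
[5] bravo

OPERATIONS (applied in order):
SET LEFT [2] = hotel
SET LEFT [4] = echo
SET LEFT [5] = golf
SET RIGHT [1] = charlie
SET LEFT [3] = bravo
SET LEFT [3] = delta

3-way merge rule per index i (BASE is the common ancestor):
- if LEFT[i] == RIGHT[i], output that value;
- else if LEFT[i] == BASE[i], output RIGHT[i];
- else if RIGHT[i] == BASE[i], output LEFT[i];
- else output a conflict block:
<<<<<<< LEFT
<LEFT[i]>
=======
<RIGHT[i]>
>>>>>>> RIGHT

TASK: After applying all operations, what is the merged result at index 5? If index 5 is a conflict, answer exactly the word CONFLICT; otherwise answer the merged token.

Answer: golf

Derivation:
Final LEFT:  [alpha, india, hotel, delta, echo, golf]
Final RIGHT: [alpha, charlie, alpha, delta, echo, bravo]
i=0: L=alpha R=alpha -> agree -> alpha
i=1: L=india=BASE, R=charlie -> take RIGHT -> charlie
i=2: L=hotel, R=alpha=BASE -> take LEFT -> hotel
i=3: L=delta R=delta -> agree -> delta
i=4: L=echo R=echo -> agree -> echo
i=5: L=golf, R=bravo=BASE -> take LEFT -> golf
Index 5 -> golf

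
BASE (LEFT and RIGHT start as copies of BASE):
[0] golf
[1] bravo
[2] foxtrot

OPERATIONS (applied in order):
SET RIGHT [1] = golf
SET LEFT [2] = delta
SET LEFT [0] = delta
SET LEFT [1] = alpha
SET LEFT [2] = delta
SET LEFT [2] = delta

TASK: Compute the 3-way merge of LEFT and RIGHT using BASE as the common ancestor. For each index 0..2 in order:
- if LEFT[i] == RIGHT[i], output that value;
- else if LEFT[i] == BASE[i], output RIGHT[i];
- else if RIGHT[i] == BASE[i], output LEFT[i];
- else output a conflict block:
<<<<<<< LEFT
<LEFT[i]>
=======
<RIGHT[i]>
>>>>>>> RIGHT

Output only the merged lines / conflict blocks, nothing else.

Final LEFT:  [delta, alpha, delta]
Final RIGHT: [golf, golf, foxtrot]
i=0: L=delta, R=golf=BASE -> take LEFT -> delta
i=1: BASE=bravo L=alpha R=golf all differ -> CONFLICT
i=2: L=delta, R=foxtrot=BASE -> take LEFT -> delta

Answer: delta
<<<<<<< LEFT
alpha
=======
golf
>>>>>>> RIGHT
delta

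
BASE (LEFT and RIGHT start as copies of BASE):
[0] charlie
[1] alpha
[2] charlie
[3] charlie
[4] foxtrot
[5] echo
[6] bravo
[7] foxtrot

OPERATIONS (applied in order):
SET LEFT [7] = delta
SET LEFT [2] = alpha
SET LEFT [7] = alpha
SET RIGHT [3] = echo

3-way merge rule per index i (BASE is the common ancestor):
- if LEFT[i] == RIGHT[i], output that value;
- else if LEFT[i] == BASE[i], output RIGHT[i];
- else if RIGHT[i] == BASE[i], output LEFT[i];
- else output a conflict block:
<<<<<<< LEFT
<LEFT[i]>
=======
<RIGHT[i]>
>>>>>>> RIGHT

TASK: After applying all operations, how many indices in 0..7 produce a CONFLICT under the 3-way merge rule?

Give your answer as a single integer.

Final LEFT:  [charlie, alpha, alpha, charlie, foxtrot, echo, bravo, alpha]
Final RIGHT: [charlie, alpha, charlie, echo, foxtrot, echo, bravo, foxtrot]
i=0: L=charlie R=charlie -> agree -> charlie
i=1: L=alpha R=alpha -> agree -> alpha
i=2: L=alpha, R=charlie=BASE -> take LEFT -> alpha
i=3: L=charlie=BASE, R=echo -> take RIGHT -> echo
i=4: L=foxtrot R=foxtrot -> agree -> foxtrot
i=5: L=echo R=echo -> agree -> echo
i=6: L=bravo R=bravo -> agree -> bravo
i=7: L=alpha, R=foxtrot=BASE -> take LEFT -> alpha
Conflict count: 0

Answer: 0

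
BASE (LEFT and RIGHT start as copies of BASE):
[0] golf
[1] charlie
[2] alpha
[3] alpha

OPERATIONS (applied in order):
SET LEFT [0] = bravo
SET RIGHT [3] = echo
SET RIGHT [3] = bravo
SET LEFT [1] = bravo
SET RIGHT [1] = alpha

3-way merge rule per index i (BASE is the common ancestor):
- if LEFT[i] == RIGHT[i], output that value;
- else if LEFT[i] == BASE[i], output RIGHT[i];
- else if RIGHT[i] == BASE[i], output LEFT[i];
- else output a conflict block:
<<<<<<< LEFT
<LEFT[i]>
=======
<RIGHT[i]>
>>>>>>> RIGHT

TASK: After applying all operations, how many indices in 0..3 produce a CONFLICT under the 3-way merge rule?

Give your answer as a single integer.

Final LEFT:  [bravo, bravo, alpha, alpha]
Final RIGHT: [golf, alpha, alpha, bravo]
i=0: L=bravo, R=golf=BASE -> take LEFT -> bravo
i=1: BASE=charlie L=bravo R=alpha all differ -> CONFLICT
i=2: L=alpha R=alpha -> agree -> alpha
i=3: L=alpha=BASE, R=bravo -> take RIGHT -> bravo
Conflict count: 1

Answer: 1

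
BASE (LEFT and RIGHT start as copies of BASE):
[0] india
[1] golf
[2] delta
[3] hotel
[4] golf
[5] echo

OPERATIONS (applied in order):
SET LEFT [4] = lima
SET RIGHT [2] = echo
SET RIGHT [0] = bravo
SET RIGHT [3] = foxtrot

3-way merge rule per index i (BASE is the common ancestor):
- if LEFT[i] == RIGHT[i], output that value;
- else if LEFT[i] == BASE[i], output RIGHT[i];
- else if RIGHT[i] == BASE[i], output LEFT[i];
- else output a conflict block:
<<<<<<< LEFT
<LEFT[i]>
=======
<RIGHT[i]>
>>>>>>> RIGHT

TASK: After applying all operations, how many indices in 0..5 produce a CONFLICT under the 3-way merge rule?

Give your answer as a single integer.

Answer: 0

Derivation:
Final LEFT:  [india, golf, delta, hotel, lima, echo]
Final RIGHT: [bravo, golf, echo, foxtrot, golf, echo]
i=0: L=india=BASE, R=bravo -> take RIGHT -> bravo
i=1: L=golf R=golf -> agree -> golf
i=2: L=delta=BASE, R=echo -> take RIGHT -> echo
i=3: L=hotel=BASE, R=foxtrot -> take RIGHT -> foxtrot
i=4: L=lima, R=golf=BASE -> take LEFT -> lima
i=5: L=echo R=echo -> agree -> echo
Conflict count: 0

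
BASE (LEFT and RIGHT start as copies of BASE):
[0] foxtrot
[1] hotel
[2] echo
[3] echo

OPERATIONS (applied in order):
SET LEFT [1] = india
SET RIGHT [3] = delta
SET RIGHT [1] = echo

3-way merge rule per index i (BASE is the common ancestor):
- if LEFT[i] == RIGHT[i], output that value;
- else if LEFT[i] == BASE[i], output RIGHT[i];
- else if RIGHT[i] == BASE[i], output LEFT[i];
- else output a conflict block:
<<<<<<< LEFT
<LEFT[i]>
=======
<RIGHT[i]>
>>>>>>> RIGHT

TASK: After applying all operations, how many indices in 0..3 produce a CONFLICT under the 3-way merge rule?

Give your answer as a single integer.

Answer: 1

Derivation:
Final LEFT:  [foxtrot, india, echo, echo]
Final RIGHT: [foxtrot, echo, echo, delta]
i=0: L=foxtrot R=foxtrot -> agree -> foxtrot
i=1: BASE=hotel L=india R=echo all differ -> CONFLICT
i=2: L=echo R=echo -> agree -> echo
i=3: L=echo=BASE, R=delta -> take RIGHT -> delta
Conflict count: 1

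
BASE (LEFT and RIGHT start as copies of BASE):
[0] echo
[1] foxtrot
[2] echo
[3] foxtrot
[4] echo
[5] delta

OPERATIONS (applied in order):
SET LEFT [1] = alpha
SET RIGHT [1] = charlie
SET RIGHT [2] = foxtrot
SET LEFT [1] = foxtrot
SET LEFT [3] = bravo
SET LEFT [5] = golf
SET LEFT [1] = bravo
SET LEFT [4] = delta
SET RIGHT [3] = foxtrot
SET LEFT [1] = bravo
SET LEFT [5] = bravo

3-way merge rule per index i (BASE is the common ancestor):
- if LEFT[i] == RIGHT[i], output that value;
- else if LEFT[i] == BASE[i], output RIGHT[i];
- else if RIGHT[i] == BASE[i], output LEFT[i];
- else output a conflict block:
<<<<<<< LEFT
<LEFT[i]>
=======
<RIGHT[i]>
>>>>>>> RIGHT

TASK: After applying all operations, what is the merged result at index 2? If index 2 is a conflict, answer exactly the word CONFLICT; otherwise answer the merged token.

Answer: foxtrot

Derivation:
Final LEFT:  [echo, bravo, echo, bravo, delta, bravo]
Final RIGHT: [echo, charlie, foxtrot, foxtrot, echo, delta]
i=0: L=echo R=echo -> agree -> echo
i=1: BASE=foxtrot L=bravo R=charlie all differ -> CONFLICT
i=2: L=echo=BASE, R=foxtrot -> take RIGHT -> foxtrot
i=3: L=bravo, R=foxtrot=BASE -> take LEFT -> bravo
i=4: L=delta, R=echo=BASE -> take LEFT -> delta
i=5: L=bravo, R=delta=BASE -> take LEFT -> bravo
Index 2 -> foxtrot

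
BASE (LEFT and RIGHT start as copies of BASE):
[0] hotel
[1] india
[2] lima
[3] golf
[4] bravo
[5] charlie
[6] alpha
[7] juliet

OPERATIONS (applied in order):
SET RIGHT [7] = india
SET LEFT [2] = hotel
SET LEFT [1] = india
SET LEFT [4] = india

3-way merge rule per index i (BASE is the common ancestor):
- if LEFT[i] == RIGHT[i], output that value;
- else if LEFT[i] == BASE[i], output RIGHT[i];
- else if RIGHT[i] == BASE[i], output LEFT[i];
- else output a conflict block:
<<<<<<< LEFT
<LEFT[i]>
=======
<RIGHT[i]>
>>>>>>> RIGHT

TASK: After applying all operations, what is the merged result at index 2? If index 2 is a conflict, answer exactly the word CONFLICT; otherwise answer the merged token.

Answer: hotel

Derivation:
Final LEFT:  [hotel, india, hotel, golf, india, charlie, alpha, juliet]
Final RIGHT: [hotel, india, lima, golf, bravo, charlie, alpha, india]
i=0: L=hotel R=hotel -> agree -> hotel
i=1: L=india R=india -> agree -> india
i=2: L=hotel, R=lima=BASE -> take LEFT -> hotel
i=3: L=golf R=golf -> agree -> golf
i=4: L=india, R=bravo=BASE -> take LEFT -> india
i=5: L=charlie R=charlie -> agree -> charlie
i=6: L=alpha R=alpha -> agree -> alpha
i=7: L=juliet=BASE, R=india -> take RIGHT -> india
Index 2 -> hotel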